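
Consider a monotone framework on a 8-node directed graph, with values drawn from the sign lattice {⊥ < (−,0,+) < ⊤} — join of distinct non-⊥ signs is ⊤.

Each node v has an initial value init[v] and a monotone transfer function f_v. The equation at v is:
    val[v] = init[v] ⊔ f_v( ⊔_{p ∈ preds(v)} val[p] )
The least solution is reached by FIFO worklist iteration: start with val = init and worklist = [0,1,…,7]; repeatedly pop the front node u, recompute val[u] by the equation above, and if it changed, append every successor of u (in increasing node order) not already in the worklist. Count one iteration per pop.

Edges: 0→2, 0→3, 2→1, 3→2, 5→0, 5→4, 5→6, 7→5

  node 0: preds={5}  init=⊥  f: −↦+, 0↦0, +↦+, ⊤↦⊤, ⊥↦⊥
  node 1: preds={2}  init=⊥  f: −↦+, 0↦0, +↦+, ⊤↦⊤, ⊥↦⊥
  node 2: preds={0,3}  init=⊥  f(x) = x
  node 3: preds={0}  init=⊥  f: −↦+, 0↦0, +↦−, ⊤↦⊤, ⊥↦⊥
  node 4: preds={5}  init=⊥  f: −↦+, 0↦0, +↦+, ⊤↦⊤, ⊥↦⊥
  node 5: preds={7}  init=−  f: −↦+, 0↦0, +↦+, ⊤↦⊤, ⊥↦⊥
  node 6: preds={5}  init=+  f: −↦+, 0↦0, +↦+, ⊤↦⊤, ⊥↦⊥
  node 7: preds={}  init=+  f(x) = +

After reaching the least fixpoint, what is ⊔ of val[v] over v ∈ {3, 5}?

⊤

Worklist (16 pops):
  #1 pop 0: in=− → + (was ⊥); enqueue []
  #2 pop 1: in=⊥ → ⊥ (no change)
  #3 pop 2: in=+ → + (was ⊥); enqueue [1]
  #4 pop 3: in=+ → − (was ⊥); enqueue [2]
  #5 pop 4: in=− → + (was ⊥); enqueue []
  #6 pop 5: in=+ → ⊤ (was −); enqueue [0,4]
  #7 pop 6: in=⊤ → ⊤ (was +); enqueue []
  #8 pop 7: in=⊥ → + (no change)
  #9 pop 1: in=+ → + (was ⊥); enqueue []
  #10 pop 2: in=⊤ → ⊤ (was +); enqueue [1]
  #11 pop 0: in=⊤ → ⊤ (was +); enqueue [2,3]
  #12 pop 4: in=⊤ → ⊤ (was +); enqueue []
  #13 pop 1: in=⊤ → ⊤ (was +); enqueue []
  #14 pop 2: in=⊤ → ⊤ (no change)
  #15 pop 3: in=⊤ → ⊤ (was −); enqueue [2]
  #16 pop 2: in=⊤ → ⊤ (no change)

Fixpoint:
  val[0] = ⊤
  val[1] = ⊤
  val[2] = ⊤
  val[3] = ⊤
  val[4] = ⊤
  val[5] = ⊤
  val[6] = ⊤
  val[7] = +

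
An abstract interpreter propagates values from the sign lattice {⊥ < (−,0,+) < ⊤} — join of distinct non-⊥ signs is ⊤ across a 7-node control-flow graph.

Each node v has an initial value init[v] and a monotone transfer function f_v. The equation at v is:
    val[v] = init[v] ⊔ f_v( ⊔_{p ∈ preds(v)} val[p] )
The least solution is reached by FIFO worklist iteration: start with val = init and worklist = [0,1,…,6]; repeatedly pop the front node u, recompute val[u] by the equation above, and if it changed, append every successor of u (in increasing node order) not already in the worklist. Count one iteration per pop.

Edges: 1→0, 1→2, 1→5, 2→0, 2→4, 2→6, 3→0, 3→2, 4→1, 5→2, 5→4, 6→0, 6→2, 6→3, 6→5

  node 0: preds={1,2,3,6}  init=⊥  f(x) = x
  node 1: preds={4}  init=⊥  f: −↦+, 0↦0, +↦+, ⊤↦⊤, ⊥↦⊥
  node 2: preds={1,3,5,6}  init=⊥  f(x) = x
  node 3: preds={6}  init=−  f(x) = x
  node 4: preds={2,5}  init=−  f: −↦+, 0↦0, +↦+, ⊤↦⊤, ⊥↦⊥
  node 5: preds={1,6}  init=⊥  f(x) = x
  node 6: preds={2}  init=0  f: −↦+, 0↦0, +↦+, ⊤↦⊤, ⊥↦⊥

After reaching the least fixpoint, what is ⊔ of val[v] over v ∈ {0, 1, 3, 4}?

Iteration log — 15 steps:
  step 1. node 0  ⊔preds=⊤  new=⊤  old=⊥  +wl: 
  step 2. node 1  ⊔preds=−  new=+  old=⊥  +wl: 0
  step 3. node 2  ⊔preds=⊤  new=⊤  old=⊥  +wl: 
  step 4. node 3  ⊔preds=0  new=⊤  old=−  +wl: 2
  step 5. node 4  ⊔preds=⊤  new=⊤  old=−  +wl: 1
  step 6. node 5  ⊔preds=⊤  new=⊤  old=⊥  +wl: 4
  step 7. node 6  ⊔preds=⊤  new=⊤  old=0  +wl: 3,5
  step 8. node 0  ⊔preds=⊤  new=⊤  stable
  step 9. node 2  ⊔preds=⊤  new=⊤  stable
  step 10. node 1  ⊔preds=⊤  new=⊤  old=+  +wl: 0,2
  step 11. node 4  ⊔preds=⊤  new=⊤  stable
  step 12. node 3  ⊔preds=⊤  new=⊤  stable
  step 13. node 5  ⊔preds=⊤  new=⊤  stable
  step 14. node 0  ⊔preds=⊤  new=⊤  stable
  step 15. node 2  ⊔preds=⊤  new=⊤  stable

Least fixpoint reached:
  node 0: ⊤
  node 1: ⊤
  node 2: ⊤
  node 3: ⊤
  node 4: ⊤
  node 5: ⊤
  node 6: ⊤

⊤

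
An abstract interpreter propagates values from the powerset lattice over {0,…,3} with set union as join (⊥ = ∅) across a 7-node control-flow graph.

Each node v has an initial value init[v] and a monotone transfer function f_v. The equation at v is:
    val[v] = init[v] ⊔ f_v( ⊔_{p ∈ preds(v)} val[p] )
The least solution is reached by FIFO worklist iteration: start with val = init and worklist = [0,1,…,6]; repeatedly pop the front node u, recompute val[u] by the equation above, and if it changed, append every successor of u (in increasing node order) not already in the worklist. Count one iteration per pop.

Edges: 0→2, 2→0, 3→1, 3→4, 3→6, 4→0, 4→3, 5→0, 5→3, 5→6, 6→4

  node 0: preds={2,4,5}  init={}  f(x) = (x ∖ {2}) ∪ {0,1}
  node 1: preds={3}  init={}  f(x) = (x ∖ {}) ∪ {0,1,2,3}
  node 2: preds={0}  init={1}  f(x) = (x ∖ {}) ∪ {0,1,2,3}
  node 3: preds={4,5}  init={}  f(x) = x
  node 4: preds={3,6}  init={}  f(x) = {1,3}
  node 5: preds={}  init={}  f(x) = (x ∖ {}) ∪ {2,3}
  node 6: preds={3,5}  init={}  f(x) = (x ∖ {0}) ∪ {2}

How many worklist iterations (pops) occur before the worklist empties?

14

Trace (14 dequeues):
  [1] u=0 | in {1} | out {0,1} | prev {} | push {}
  [2] u=1 | in {} | out {0,1,2,3} | prev {} | push {}
  [3] u=2 | in {0,1} | out {0,1,2,3} | prev {1} | push {0}
  [4] u=3 | in {} | out {} | ==
  [5] u=4 | in {} | out {1,3} | prev {} | push {3}
  [6] u=5 | in {} | out {2,3} | prev {} | push {}
  [7] u=6 | in {2,3} | out {2,3} | prev {} | push {4}
  [8] u=0 | in {0,1,2,3} | out {0,1,3} | prev {0,1} | push {2}
  [9] u=3 | in {1,2,3} | out {1,2,3} | prev {} | push {1,6}
  [10] u=4 | in {1,2,3} | out {1,3} | ==
  [11] u=2 | in {0,1,3} | out {0,1,2,3} | ==
  [12] u=1 | in {1,2,3} | out {0,1,2,3} | ==
  [13] u=6 | in {1,2,3} | out {1,2,3} | prev {2,3} | push {4}
  [14] u=4 | in {1,2,3} | out {1,3} | ==

Converged values:
  [0] {0,1,3}
  [1] {0,1,2,3}
  [2] {0,1,2,3}
  [3] {1,2,3}
  [4] {1,3}
  [5] {2,3}
  [6] {1,2,3}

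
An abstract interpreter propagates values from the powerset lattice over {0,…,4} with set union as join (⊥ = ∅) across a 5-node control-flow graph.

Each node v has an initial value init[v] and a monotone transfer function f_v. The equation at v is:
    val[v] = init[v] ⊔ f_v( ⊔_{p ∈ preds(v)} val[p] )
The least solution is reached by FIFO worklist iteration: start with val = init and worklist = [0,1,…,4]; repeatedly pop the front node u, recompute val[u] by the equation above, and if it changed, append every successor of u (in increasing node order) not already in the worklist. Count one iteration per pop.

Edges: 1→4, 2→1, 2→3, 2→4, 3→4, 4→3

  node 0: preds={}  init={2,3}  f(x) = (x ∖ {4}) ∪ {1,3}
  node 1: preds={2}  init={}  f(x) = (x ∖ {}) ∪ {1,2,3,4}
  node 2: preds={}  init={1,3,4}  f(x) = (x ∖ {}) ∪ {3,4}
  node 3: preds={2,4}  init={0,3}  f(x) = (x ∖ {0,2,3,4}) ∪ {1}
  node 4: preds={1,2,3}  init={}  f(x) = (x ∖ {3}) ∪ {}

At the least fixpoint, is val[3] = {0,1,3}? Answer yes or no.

yes

Iteration log — 6 steps:
  step 1. node 0  ⊔preds={}  new={1,2,3}  old={2,3}  +wl: 
  step 2. node 1  ⊔preds={1,3,4}  new={1,2,3,4}  old={}  +wl: 
  step 3. node 2  ⊔preds={}  new={1,3,4}  stable
  step 4. node 3  ⊔preds={1,3,4}  new={0,1,3}  old={0,3}  +wl: 
  step 5. node 4  ⊔preds={0,1,2,3,4}  new={0,1,2,4}  old={}  +wl: 3
  step 6. node 3  ⊔preds={0,1,2,3,4}  new={0,1,3}  stable

Least fixpoint reached:
  node 0: {1,2,3}
  node 1: {1,2,3,4}
  node 2: {1,3,4}
  node 3: {0,1,3}
  node 4: {0,1,2,4}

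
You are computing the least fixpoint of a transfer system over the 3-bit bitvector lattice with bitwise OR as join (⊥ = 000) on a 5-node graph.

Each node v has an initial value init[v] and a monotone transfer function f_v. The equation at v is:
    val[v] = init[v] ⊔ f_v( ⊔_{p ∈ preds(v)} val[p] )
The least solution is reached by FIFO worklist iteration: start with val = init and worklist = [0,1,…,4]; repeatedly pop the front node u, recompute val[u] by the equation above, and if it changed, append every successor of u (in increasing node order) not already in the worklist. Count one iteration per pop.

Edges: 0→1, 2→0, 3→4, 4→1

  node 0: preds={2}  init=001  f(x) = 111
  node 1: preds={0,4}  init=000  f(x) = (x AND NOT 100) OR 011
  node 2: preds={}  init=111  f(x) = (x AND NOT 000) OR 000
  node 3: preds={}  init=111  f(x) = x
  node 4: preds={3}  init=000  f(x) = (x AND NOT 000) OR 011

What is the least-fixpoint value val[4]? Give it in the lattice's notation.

Iteration log — 6 steps:
  step 1. node 0  ⊔preds=111  new=111  old=001  +wl: 
  step 2. node 1  ⊔preds=111  new=011  old=000  +wl: 
  step 3. node 2  ⊔preds=000  new=111  stable
  step 4. node 3  ⊔preds=000  new=111  stable
  step 5. node 4  ⊔preds=111  new=111  old=000  +wl: 1
  step 6. node 1  ⊔preds=111  new=011  stable

Least fixpoint reached:
  node 0: 111
  node 1: 011
  node 2: 111
  node 3: 111
  node 4: 111

111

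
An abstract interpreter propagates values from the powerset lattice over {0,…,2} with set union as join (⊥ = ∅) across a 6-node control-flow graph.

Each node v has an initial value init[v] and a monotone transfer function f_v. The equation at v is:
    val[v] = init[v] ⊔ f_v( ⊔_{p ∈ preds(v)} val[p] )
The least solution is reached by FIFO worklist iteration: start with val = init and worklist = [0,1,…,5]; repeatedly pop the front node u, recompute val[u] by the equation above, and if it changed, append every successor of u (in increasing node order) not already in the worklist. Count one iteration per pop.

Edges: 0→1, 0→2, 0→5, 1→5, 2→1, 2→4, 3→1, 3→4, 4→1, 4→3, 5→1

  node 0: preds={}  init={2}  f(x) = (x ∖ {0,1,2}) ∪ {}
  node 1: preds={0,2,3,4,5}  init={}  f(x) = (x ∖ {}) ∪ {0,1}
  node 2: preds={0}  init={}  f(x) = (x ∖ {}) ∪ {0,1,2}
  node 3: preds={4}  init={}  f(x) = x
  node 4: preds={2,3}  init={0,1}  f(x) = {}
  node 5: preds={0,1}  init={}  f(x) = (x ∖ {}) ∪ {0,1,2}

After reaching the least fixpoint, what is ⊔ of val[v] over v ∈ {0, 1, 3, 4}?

Worklist (7 pops):
  #1 pop 0: in={} → {2} (no change)
  #2 pop 1: in={0,1,2} → {0,1,2} (was {}); enqueue []
  #3 pop 2: in={2} → {0,1,2} (was {}); enqueue [1]
  #4 pop 3: in={0,1} → {0,1} (was {}); enqueue []
  #5 pop 4: in={0,1,2} → {0,1} (no change)
  #6 pop 5: in={0,1,2} → {0,1,2} (was {}); enqueue []
  #7 pop 1: in={0,1,2} → {0,1,2} (no change)

Fixpoint:
  val[0] = {2}
  val[1] = {0,1,2}
  val[2] = {0,1,2}
  val[3] = {0,1}
  val[4] = {0,1}
  val[5] = {0,1,2}

{0,1,2}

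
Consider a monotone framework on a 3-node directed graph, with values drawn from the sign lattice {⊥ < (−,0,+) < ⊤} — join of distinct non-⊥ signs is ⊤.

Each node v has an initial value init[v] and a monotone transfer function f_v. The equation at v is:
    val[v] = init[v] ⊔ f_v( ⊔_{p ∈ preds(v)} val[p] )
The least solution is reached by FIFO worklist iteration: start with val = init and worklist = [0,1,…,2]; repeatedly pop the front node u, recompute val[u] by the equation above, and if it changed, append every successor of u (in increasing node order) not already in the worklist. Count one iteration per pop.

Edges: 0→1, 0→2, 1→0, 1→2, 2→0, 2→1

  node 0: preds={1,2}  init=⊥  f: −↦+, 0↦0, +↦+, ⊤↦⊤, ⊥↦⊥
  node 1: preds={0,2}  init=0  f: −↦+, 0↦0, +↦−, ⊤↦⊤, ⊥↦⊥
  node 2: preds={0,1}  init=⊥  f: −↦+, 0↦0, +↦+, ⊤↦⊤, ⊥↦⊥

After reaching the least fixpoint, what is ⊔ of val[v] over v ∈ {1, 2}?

0

Trace (5 dequeues):
  [1] u=0 | in 0 | out 0 | prev ⊥ | push {}
  [2] u=1 | in 0 | out 0 | ==
  [3] u=2 | in 0 | out 0 | prev ⊥ | push {0,1}
  [4] u=0 | in 0 | out 0 | ==
  [5] u=1 | in 0 | out 0 | ==

Converged values:
  [0] 0
  [1] 0
  [2] 0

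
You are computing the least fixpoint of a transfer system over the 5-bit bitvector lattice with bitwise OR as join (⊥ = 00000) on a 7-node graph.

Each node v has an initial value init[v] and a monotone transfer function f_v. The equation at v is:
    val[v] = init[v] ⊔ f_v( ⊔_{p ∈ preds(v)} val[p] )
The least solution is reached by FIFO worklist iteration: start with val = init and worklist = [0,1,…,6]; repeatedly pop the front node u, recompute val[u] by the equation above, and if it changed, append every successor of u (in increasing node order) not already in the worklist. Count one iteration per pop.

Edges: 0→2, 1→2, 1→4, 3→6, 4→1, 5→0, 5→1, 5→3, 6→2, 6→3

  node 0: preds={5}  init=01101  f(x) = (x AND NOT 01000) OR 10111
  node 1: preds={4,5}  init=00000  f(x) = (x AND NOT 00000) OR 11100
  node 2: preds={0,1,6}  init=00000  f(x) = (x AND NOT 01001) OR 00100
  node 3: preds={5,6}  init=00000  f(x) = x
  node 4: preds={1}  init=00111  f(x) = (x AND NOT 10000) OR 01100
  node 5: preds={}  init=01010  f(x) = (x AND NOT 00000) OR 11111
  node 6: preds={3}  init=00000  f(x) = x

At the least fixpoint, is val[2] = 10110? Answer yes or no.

Iteration log — 14 steps:
  step 1. node 0  ⊔preds=01010  new=11111  old=01101  +wl: 
  step 2. node 1  ⊔preds=01111  new=11111  old=00000  +wl: 
  step 3. node 2  ⊔preds=11111  new=10110  old=00000  +wl: 
  step 4. node 3  ⊔preds=01010  new=01010  old=00000  +wl: 
  step 5. node 4  ⊔preds=11111  new=01111  old=00111  +wl: 1
  step 6. node 5  ⊔preds=00000  new=11111  old=01010  +wl: 0,3
  step 7. node 6  ⊔preds=01010  new=01010  old=00000  +wl: 2
  step 8. node 1  ⊔preds=11111  new=11111  stable
  step 9. node 0  ⊔preds=11111  new=11111  stable
  step 10. node 3  ⊔preds=11111  new=11111  old=01010  +wl: 6
  step 11. node 2  ⊔preds=11111  new=10110  stable
  step 12. node 6  ⊔preds=11111  new=11111  old=01010  +wl: 2,3
  step 13. node 2  ⊔preds=11111  new=10110  stable
  step 14. node 3  ⊔preds=11111  new=11111  stable

Least fixpoint reached:
  node 0: 11111
  node 1: 11111
  node 2: 10110
  node 3: 11111
  node 4: 01111
  node 5: 11111
  node 6: 11111

yes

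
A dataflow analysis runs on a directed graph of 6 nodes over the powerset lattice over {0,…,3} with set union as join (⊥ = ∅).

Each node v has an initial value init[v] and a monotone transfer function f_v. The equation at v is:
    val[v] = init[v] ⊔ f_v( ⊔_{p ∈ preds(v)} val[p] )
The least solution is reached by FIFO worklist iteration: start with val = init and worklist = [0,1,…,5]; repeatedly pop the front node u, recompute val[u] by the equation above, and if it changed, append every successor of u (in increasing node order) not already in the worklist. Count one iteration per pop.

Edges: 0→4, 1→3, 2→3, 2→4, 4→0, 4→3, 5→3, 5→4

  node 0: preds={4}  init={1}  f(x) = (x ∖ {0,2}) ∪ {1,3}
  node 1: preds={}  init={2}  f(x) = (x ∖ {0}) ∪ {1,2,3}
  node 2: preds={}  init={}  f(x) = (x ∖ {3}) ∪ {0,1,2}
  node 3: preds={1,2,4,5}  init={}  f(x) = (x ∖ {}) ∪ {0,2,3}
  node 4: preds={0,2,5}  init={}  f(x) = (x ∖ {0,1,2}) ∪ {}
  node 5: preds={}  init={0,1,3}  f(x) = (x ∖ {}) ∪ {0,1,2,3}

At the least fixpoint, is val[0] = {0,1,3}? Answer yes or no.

Worklist (9 pops):
  #1 pop 0: in={} → {1,3} (was {1}); enqueue []
  #2 pop 1: in={} → {1,2,3} (was {2}); enqueue []
  #3 pop 2: in={} → {0,1,2} (was {}); enqueue []
  #4 pop 3: in={0,1,2,3} → {0,1,2,3} (was {}); enqueue []
  #5 pop 4: in={0,1,2,3} → {3} (was {}); enqueue [0,3]
  #6 pop 5: in={} → {0,1,2,3} (was {0,1,3}); enqueue [4]
  #7 pop 0: in={3} → {1,3} (no change)
  #8 pop 3: in={0,1,2,3} → {0,1,2,3} (no change)
  #9 pop 4: in={0,1,2,3} → {3} (no change)

Fixpoint:
  val[0] = {1,3}
  val[1] = {1,2,3}
  val[2] = {0,1,2}
  val[3] = {0,1,2,3}
  val[4] = {3}
  val[5] = {0,1,2,3}

no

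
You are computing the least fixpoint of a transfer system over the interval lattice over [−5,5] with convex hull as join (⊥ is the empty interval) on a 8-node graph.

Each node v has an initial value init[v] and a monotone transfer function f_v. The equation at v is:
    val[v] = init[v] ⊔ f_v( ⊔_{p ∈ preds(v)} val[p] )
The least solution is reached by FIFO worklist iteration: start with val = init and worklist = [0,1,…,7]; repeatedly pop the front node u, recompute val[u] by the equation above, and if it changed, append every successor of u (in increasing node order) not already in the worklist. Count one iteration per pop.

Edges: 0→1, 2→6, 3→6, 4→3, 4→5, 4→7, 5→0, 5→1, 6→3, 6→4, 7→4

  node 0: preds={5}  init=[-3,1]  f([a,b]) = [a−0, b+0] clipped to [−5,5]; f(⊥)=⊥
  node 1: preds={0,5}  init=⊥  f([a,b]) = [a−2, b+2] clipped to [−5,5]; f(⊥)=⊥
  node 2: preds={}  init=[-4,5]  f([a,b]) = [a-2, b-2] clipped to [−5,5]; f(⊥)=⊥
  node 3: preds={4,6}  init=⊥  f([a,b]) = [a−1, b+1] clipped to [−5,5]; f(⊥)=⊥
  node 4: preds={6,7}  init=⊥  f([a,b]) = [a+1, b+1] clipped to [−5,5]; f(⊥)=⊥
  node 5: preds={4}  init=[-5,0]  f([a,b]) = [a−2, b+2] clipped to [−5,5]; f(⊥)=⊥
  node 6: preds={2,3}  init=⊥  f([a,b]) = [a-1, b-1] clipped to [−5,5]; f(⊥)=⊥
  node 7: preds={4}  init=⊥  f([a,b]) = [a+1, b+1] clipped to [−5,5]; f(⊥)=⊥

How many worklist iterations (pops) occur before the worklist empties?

Trace (17 dequeues):
  [1] u=0 | in [-5,0] | out [-5,1] | prev [-3,1] | push {}
  [2] u=1 | in [-5,1] | out [-5,3] | prev ⊥ | push {}
  [3] u=2 | in ⊥ | out [-4,5] | ==
  [4] u=3 | in ⊥ | out ⊥ | ==
  [5] u=4 | in ⊥ | out ⊥ | ==
  [6] u=5 | in ⊥ | out [-5,0] | ==
  [7] u=6 | in [-4,5] | out [-5,4] | prev ⊥ | push {3,4}
  [8] u=7 | in ⊥ | out ⊥ | ==
  [9] u=3 | in [-5,4] | out [-5,5] | prev ⊥ | push {6}
  [10] u=4 | in [-5,4] | out [-4,5] | prev ⊥ | push {3,5,7}
  [11] u=6 | in [-5,5] | out [-5,4] | ==
  [12] u=3 | in [-5,5] | out [-5,5] | ==
  [13] u=5 | in [-4,5] | out [-5,5] | prev [-5,0] | push {0,1}
  [14] u=7 | in [-4,5] | out [-3,5] | prev ⊥ | push {4}
  [15] u=0 | in [-5,5] | out [-5,5] | prev [-5,1] | push {}
  [16] u=1 | in [-5,5] | out [-5,5] | prev [-5,3] | push {}
  [17] u=4 | in [-5,5] | out [-4,5] | ==

Converged values:
  [0] [-5,5]
  [1] [-5,5]
  [2] [-4,5]
  [3] [-5,5]
  [4] [-4,5]
  [5] [-5,5]
  [6] [-5,4]
  [7] [-3,5]

17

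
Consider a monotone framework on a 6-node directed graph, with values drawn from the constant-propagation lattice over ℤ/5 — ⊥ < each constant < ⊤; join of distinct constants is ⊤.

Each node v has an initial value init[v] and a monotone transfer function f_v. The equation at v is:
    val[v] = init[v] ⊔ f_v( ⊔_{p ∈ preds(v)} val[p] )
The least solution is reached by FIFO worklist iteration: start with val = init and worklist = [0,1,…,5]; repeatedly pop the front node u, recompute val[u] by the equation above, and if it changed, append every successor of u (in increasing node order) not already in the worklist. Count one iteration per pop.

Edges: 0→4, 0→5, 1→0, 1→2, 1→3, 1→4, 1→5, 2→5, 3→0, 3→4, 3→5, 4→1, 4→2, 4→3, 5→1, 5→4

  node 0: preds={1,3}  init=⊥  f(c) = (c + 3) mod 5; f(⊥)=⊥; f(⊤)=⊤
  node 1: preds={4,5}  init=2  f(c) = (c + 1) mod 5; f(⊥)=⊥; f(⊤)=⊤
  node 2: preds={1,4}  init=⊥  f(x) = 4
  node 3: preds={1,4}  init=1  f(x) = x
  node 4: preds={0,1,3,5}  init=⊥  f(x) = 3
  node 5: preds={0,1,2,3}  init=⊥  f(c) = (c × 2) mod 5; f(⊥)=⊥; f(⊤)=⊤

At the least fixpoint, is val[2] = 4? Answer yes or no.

Trace (13 dequeues):
  [1] u=0 | in ⊤ | out ⊤ | prev ⊥ | push {}
  [2] u=1 | in ⊥ | out 2 | ==
  [3] u=2 | in 2 | out 4 | prev ⊥ | push {}
  [4] u=3 | in 2 | out ⊤ | prev 1 | push {0}
  [5] u=4 | in ⊤ | out 3 | prev ⊥ | push {1,2,3}
  [6] u=5 | in ⊤ | out ⊤ | prev ⊥ | push {4}
  [7] u=0 | in ⊤ | out ⊤ | ==
  [8] u=1 | in ⊤ | out ⊤ | prev 2 | push {0,5}
  [9] u=2 | in ⊤ | out 4 | ==
  [10] u=3 | in ⊤ | out ⊤ | ==
  [11] u=4 | in ⊤ | out 3 | ==
  [12] u=0 | in ⊤ | out ⊤ | ==
  [13] u=5 | in ⊤ | out ⊤ | ==

Converged values:
  [0] ⊤
  [1] ⊤
  [2] 4
  [3] ⊤
  [4] 3
  [5] ⊤

yes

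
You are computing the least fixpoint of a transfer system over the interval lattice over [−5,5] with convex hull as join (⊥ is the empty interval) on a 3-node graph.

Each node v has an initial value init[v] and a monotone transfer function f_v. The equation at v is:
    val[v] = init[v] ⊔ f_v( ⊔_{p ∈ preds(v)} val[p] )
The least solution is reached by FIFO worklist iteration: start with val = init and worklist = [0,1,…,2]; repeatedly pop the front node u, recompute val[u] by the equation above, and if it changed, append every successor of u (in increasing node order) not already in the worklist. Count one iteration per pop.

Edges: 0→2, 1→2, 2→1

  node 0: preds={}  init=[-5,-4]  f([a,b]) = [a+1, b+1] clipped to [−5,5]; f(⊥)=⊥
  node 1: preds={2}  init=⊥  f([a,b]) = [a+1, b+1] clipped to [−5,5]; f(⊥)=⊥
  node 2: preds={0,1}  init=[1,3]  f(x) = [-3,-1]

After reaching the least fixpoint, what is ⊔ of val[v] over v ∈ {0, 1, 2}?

Worklist (5 pops):
  #1 pop 0: in=⊥ → [-5,-4] (no change)
  #2 pop 1: in=[1,3] → [2,4] (was ⊥); enqueue []
  #3 pop 2: in=[-5,4] → [-3,3] (was [1,3]); enqueue [1]
  #4 pop 1: in=[-3,3] → [-2,4] (was [2,4]); enqueue [2]
  #5 pop 2: in=[-5,4] → [-3,3] (no change)

Fixpoint:
  val[0] = [-5,-4]
  val[1] = [-2,4]
  val[2] = [-3,3]

[-5,4]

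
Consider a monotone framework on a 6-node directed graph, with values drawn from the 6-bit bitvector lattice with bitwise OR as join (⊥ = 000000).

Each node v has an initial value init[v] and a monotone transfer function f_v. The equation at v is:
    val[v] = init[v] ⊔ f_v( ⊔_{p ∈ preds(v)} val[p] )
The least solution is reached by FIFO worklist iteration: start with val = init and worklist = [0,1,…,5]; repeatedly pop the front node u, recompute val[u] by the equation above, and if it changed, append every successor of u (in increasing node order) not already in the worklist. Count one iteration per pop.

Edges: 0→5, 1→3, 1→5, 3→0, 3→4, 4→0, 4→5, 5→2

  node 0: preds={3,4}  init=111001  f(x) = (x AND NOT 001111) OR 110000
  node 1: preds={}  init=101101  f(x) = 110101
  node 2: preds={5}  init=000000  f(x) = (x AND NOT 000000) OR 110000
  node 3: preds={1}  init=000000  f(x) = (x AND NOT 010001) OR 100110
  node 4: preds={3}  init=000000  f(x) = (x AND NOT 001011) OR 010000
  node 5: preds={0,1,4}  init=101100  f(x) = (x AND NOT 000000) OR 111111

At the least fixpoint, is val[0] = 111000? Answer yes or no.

Worklist (8 pops):
  #1 pop 0: in=000000 → 111001 (no change)
  #2 pop 1: in=000000 → 111101 (was 101101); enqueue []
  #3 pop 2: in=101100 → 111100 (was 000000); enqueue []
  #4 pop 3: in=111101 → 101110 (was 000000); enqueue [0]
  #5 pop 4: in=101110 → 110100 (was 000000); enqueue []
  #6 pop 5: in=111101 → 111111 (was 101100); enqueue [2]
  #7 pop 0: in=111110 → 111001 (no change)
  #8 pop 2: in=111111 → 111111 (was 111100); enqueue []

Fixpoint:
  val[0] = 111001
  val[1] = 111101
  val[2] = 111111
  val[3] = 101110
  val[4] = 110100
  val[5] = 111111

no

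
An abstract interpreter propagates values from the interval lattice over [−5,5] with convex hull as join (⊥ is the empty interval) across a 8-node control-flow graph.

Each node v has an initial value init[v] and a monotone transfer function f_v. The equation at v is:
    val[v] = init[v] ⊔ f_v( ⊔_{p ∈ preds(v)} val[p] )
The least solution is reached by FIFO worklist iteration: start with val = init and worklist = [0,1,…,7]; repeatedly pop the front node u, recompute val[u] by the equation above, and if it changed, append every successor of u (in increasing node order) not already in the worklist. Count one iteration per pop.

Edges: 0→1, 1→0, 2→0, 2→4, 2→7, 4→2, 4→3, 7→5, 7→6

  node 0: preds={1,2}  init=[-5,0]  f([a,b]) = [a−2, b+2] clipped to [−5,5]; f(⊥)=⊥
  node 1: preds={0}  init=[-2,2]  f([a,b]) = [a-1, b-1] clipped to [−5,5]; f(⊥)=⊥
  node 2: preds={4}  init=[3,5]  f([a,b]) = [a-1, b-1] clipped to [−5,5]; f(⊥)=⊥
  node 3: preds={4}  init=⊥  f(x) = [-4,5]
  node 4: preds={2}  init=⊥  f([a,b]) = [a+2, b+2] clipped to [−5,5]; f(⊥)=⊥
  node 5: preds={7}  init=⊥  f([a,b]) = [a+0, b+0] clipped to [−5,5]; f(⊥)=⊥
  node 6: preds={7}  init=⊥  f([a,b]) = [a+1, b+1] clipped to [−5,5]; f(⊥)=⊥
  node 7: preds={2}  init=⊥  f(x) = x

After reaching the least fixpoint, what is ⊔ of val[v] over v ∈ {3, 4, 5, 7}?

Iteration log — 13 steps:
  step 1. node 0  ⊔preds=[-2,5]  new=[-5,5]  old=[-5,0]  +wl: 
  step 2. node 1  ⊔preds=[-5,5]  new=[-5,4]  old=[-2,2]  +wl: 0
  step 3. node 2  ⊔preds=⊥  new=[3,5]  stable
  step 4. node 3  ⊔preds=⊥  new=[-4,5]  old=⊥  +wl: 
  step 5. node 4  ⊔preds=[3,5]  new=[5,5]  old=⊥  +wl: 2,3
  step 6. node 5  ⊔preds=⊥  new=⊥  stable
  step 7. node 6  ⊔preds=⊥  new=⊥  stable
  step 8. node 7  ⊔preds=[3,5]  new=[3,5]  old=⊥  +wl: 5,6
  step 9. node 0  ⊔preds=[-5,5]  new=[-5,5]  stable
  step 10. node 2  ⊔preds=[5,5]  new=[3,5]  stable
  step 11. node 3  ⊔preds=[5,5]  new=[-4,5]  stable
  step 12. node 5  ⊔preds=[3,5]  new=[3,5]  old=⊥  +wl: 
  step 13. node 6  ⊔preds=[3,5]  new=[4,5]  old=⊥  +wl: 

Least fixpoint reached:
  node 0: [-5,5]
  node 1: [-5,4]
  node 2: [3,5]
  node 3: [-4,5]
  node 4: [5,5]
  node 5: [3,5]
  node 6: [4,5]
  node 7: [3,5]

[-4,5]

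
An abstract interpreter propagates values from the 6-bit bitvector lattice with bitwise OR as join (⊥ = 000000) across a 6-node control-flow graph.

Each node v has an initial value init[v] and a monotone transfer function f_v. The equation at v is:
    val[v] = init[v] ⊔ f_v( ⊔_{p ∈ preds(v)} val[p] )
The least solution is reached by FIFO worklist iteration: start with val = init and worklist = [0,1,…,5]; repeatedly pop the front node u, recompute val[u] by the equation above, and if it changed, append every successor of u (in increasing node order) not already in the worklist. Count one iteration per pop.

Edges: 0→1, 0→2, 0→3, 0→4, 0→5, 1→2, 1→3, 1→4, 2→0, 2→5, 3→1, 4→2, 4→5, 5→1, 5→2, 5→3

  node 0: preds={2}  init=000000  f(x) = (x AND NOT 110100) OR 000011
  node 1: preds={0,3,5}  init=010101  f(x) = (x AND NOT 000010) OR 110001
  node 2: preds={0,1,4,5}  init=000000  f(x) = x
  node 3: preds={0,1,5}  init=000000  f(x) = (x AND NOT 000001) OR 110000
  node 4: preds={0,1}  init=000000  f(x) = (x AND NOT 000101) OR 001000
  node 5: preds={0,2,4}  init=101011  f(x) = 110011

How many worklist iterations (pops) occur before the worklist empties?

Iteration log — 12 steps:
  step 1. node 0  ⊔preds=000000  new=000011  old=000000  +wl: 
  step 2. node 1  ⊔preds=101011  new=111101  old=010101  +wl: 
  step 3. node 2  ⊔preds=111111  new=111111  old=000000  +wl: 0
  step 4. node 3  ⊔preds=111111  new=111110  old=000000  +wl: 1
  step 5. node 4  ⊔preds=111111  new=111010  old=000000  +wl: 2
  step 6. node 5  ⊔preds=111111  new=111011  old=101011  +wl: 3
  step 7. node 0  ⊔preds=111111  new=001011  old=000011  +wl: 4,5
  step 8. node 1  ⊔preds=111111  new=111101  stable
  step 9. node 2  ⊔preds=111111  new=111111  stable
  step 10. node 3  ⊔preds=111111  new=111110  stable
  step 11. node 4  ⊔preds=111111  new=111010  stable
  step 12. node 5  ⊔preds=111111  new=111011  stable

Least fixpoint reached:
  node 0: 001011
  node 1: 111101
  node 2: 111111
  node 3: 111110
  node 4: 111010
  node 5: 111011

12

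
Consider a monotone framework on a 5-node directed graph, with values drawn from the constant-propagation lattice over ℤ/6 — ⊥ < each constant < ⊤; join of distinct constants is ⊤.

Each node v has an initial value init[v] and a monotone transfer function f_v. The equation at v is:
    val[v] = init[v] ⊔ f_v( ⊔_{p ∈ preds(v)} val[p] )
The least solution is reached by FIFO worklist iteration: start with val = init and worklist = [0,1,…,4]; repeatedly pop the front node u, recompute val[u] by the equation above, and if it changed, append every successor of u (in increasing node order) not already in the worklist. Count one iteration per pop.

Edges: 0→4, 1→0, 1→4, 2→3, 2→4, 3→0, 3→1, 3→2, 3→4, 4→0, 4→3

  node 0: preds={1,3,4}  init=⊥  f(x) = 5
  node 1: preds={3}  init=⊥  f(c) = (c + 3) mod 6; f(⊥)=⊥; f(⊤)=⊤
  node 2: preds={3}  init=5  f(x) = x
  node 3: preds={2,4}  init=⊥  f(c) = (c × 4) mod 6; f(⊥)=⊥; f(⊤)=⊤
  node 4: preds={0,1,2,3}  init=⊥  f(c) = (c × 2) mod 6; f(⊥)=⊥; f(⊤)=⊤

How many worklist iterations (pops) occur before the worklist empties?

Iteration log — 15 steps:
  step 1. node 0  ⊔preds=⊥  new=5  old=⊥  +wl: 
  step 2. node 1  ⊔preds=⊥  new=⊥  stable
  step 3. node 2  ⊔preds=⊥  new=5  stable
  step 4. node 3  ⊔preds=5  new=2  old=⊥  +wl: 0,1,2
  step 5. node 4  ⊔preds=⊤  new=⊤  old=⊥  +wl: 3
  step 6. node 0  ⊔preds=⊤  new=5  stable
  step 7. node 1  ⊔preds=2  new=5  old=⊥  +wl: 0,4
  step 8. node 2  ⊔preds=2  new=⊤  old=5  +wl: 
  step 9. node 3  ⊔preds=⊤  new=⊤  old=2  +wl: 1,2
  step 10. node 0  ⊔preds=⊤  new=5  stable
  step 11. node 4  ⊔preds=⊤  new=⊤  stable
  step 12. node 1  ⊔preds=⊤  new=⊤  old=5  +wl: 0,4
  step 13. node 2  ⊔preds=⊤  new=⊤  stable
  step 14. node 0  ⊔preds=⊤  new=5  stable
  step 15. node 4  ⊔preds=⊤  new=⊤  stable

Least fixpoint reached:
  node 0: 5
  node 1: ⊤
  node 2: ⊤
  node 3: ⊤
  node 4: ⊤

15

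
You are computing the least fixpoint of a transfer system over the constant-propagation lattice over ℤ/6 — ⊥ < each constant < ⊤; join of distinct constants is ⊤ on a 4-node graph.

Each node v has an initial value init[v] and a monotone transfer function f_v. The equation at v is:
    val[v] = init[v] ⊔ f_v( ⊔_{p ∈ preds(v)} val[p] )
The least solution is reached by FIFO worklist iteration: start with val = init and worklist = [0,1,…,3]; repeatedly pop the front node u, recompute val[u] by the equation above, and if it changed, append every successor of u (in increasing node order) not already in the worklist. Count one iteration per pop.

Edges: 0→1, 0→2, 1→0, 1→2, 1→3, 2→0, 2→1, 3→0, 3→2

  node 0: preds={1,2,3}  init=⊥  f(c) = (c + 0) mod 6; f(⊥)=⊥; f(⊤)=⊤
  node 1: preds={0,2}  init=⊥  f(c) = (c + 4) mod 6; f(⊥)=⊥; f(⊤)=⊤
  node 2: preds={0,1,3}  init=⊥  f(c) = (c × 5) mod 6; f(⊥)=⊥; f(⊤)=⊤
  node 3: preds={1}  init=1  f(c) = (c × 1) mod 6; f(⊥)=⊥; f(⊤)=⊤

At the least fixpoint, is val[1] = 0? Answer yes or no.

Worklist (9 pops):
  #1 pop 0: in=1 → 1 (was ⊥); enqueue []
  #2 pop 1: in=1 → 5 (was ⊥); enqueue [0]
  #3 pop 2: in=⊤ → ⊤ (was ⊥); enqueue [1]
  #4 pop 3: in=5 → ⊤ (was 1); enqueue [2]
  #5 pop 0: in=⊤ → ⊤ (was 1); enqueue []
  #6 pop 1: in=⊤ → ⊤ (was 5); enqueue [0,3]
  #7 pop 2: in=⊤ → ⊤ (no change)
  #8 pop 0: in=⊤ → ⊤ (no change)
  #9 pop 3: in=⊤ → ⊤ (no change)

Fixpoint:
  val[0] = ⊤
  val[1] = ⊤
  val[2] = ⊤
  val[3] = ⊤

no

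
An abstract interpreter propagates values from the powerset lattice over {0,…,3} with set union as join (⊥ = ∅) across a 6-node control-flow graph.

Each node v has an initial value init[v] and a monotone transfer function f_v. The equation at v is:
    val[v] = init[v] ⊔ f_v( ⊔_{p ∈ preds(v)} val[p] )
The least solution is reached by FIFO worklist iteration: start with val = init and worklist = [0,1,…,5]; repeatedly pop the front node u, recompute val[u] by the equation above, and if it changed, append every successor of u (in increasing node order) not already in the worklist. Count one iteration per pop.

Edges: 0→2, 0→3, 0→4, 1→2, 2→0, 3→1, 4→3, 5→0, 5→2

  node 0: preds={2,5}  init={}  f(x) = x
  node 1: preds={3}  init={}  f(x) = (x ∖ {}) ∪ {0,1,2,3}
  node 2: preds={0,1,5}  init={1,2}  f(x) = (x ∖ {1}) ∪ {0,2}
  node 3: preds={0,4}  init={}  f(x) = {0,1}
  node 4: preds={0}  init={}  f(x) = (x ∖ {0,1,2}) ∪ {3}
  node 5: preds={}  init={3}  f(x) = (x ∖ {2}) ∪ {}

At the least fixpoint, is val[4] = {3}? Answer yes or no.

Trace (11 dequeues):
  [1] u=0 | in {1,2,3} | out {1,2,3} | prev {} | push {}
  [2] u=1 | in {} | out {0,1,2,3} | prev {} | push {}
  [3] u=2 | in {0,1,2,3} | out {0,1,2,3} | prev {1,2} | push {0}
  [4] u=3 | in {1,2,3} | out {0,1} | prev {} | push {1}
  [5] u=4 | in {1,2,3} | out {3} | prev {} | push {3}
  [6] u=5 | in {} | out {3} | ==
  [7] u=0 | in {0,1,2,3} | out {0,1,2,3} | prev {1,2,3} | push {2,4}
  [8] u=1 | in {0,1} | out {0,1,2,3} | ==
  [9] u=3 | in {0,1,2,3} | out {0,1} | ==
  [10] u=2 | in {0,1,2,3} | out {0,1,2,3} | ==
  [11] u=4 | in {0,1,2,3} | out {3} | ==

Converged values:
  [0] {0,1,2,3}
  [1] {0,1,2,3}
  [2] {0,1,2,3}
  [3] {0,1}
  [4] {3}
  [5] {3}

yes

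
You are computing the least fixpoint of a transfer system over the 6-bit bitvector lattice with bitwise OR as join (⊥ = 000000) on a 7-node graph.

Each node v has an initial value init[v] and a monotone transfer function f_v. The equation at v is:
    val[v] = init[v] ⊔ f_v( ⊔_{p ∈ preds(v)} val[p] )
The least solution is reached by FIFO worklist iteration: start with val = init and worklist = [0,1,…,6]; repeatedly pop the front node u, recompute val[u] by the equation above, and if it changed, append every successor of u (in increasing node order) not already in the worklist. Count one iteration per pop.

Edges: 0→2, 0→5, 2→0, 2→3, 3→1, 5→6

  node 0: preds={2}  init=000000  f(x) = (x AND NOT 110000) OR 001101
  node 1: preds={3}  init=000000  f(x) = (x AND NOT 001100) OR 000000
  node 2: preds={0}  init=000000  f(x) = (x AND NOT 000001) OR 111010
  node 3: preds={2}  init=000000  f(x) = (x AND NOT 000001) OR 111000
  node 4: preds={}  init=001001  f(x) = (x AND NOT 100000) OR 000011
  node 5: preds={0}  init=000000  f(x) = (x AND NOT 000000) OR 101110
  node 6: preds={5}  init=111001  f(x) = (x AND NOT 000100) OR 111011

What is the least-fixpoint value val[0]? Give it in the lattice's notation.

001111

Trace (11 dequeues):
  [1] u=0 | in 000000 | out 001101 | prev 000000 | push {}
  [2] u=1 | in 000000 | out 000000 | ==
  [3] u=2 | in 001101 | out 111110 | prev 000000 | push {0}
  [4] u=3 | in 111110 | out 111110 | prev 000000 | push {1}
  [5] u=4 | in 000000 | out 001011 | prev 001001 | push {}
  [6] u=5 | in 001101 | out 101111 | prev 000000 | push {}
  [7] u=6 | in 101111 | out 111011 | prev 111001 | push {}
  [8] u=0 | in 111110 | out 001111 | prev 001101 | push {2,5}
  [9] u=1 | in 111110 | out 110010 | prev 000000 | push {}
  [10] u=2 | in 001111 | out 111110 | ==
  [11] u=5 | in 001111 | out 101111 | ==

Converged values:
  [0] 001111
  [1] 110010
  [2] 111110
  [3] 111110
  [4] 001011
  [5] 101111
  [6] 111011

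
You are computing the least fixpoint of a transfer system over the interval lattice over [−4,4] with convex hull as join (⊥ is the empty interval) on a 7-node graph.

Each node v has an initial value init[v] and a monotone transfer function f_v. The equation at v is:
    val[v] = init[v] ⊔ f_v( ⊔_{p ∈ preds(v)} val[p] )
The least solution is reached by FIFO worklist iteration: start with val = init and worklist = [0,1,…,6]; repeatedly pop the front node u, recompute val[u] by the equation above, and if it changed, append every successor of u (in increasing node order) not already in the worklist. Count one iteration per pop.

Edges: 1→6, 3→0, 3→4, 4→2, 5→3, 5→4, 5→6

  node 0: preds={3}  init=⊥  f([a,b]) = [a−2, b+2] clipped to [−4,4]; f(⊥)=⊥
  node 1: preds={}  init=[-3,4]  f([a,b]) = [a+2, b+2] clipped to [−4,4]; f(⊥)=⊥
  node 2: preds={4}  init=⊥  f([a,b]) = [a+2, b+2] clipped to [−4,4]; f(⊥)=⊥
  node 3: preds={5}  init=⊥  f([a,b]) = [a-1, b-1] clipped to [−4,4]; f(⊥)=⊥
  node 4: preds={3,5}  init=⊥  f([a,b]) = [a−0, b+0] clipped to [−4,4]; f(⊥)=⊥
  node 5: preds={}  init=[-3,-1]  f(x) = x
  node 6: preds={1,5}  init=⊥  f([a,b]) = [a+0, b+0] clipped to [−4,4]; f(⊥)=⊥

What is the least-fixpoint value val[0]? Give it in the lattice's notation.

[-4,0]

Worklist (9 pops):
  #1 pop 0: in=⊥ → ⊥ (no change)
  #2 pop 1: in=⊥ → [-3,4] (no change)
  #3 pop 2: in=⊥ → ⊥ (no change)
  #4 pop 3: in=[-3,-1] → [-4,-2] (was ⊥); enqueue [0]
  #5 pop 4: in=[-4,-1] → [-4,-1] (was ⊥); enqueue [2]
  #6 pop 5: in=⊥ → [-3,-1] (no change)
  #7 pop 6: in=[-3,4] → [-3,4] (was ⊥); enqueue []
  #8 pop 0: in=[-4,-2] → [-4,0] (was ⊥); enqueue []
  #9 pop 2: in=[-4,-1] → [-2,1] (was ⊥); enqueue []

Fixpoint:
  val[0] = [-4,0]
  val[1] = [-3,4]
  val[2] = [-2,1]
  val[3] = [-4,-2]
  val[4] = [-4,-1]
  val[5] = [-3,-1]
  val[6] = [-3,4]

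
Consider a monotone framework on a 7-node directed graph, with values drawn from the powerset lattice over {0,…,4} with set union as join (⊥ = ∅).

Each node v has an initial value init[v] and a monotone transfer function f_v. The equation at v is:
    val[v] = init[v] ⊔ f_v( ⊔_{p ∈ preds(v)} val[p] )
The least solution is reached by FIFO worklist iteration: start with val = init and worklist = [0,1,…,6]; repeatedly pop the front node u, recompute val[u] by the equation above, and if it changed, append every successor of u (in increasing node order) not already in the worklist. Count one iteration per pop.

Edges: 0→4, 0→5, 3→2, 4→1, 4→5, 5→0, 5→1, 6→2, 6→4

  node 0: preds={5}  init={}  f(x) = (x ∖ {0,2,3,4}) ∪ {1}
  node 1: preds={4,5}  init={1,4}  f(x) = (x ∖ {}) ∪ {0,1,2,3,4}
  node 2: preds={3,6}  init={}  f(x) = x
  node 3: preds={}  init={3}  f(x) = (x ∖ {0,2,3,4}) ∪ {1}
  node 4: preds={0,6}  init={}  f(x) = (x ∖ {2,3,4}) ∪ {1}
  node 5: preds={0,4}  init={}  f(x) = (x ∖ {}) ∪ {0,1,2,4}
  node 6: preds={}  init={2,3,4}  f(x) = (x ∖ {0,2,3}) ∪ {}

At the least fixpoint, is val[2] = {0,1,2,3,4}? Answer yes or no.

no

Trace (10 dequeues):
  [1] u=0 | in {} | out {1} | prev {} | push {}
  [2] u=1 | in {} | out {0,1,2,3,4} | prev {1,4} | push {}
  [3] u=2 | in {2,3,4} | out {2,3,4} | prev {} | push {}
  [4] u=3 | in {} | out {1,3} | prev {3} | push {2}
  [5] u=4 | in {1,2,3,4} | out {1} | prev {} | push {1}
  [6] u=5 | in {1} | out {0,1,2,4} | prev {} | push {0}
  [7] u=6 | in {} | out {2,3,4} | ==
  [8] u=2 | in {1,2,3,4} | out {1,2,3,4} | prev {2,3,4} | push {}
  [9] u=1 | in {0,1,2,4} | out {0,1,2,3,4} | ==
  [10] u=0 | in {0,1,2,4} | out {1} | ==

Converged values:
  [0] {1}
  [1] {0,1,2,3,4}
  [2] {1,2,3,4}
  [3] {1,3}
  [4] {1}
  [5] {0,1,2,4}
  [6] {2,3,4}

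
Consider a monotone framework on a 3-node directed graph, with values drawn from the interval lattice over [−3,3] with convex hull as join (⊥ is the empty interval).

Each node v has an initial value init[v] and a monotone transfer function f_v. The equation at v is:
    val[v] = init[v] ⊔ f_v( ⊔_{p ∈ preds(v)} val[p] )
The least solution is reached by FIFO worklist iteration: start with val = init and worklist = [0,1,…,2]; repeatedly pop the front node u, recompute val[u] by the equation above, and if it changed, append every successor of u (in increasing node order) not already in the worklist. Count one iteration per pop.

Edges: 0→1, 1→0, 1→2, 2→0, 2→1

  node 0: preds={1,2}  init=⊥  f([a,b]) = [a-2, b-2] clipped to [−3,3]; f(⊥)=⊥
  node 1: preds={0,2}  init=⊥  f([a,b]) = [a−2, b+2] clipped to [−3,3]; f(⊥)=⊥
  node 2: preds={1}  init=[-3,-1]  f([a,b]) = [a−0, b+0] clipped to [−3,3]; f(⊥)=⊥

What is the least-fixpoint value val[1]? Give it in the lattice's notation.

Trace (9 dequeues):
  [1] u=0 | in [-3,-1] | out [-3,-3] | prev ⊥ | push {}
  [2] u=1 | in [-3,-1] | out [-3,1] | prev ⊥ | push {0}
  [3] u=2 | in [-3,1] | out [-3,1] | prev [-3,-1] | push {1}
  [4] u=0 | in [-3,1] | out [-3,-1] | prev [-3,-3] | push {}
  [5] u=1 | in [-3,1] | out [-3,3] | prev [-3,1] | push {0,2}
  [6] u=0 | in [-3,3] | out [-3,1] | prev [-3,-1] | push {1}
  [7] u=2 | in [-3,3] | out [-3,3] | prev [-3,1] | push {0}
  [8] u=1 | in [-3,3] | out [-3,3] | ==
  [9] u=0 | in [-3,3] | out [-3,1] | ==

Converged values:
  [0] [-3,1]
  [1] [-3,3]
  [2] [-3,3]

[-3,3]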